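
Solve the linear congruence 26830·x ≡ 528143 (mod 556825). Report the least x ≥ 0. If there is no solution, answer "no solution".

gcd(26830, 556825):
556825 = 20×26830 + 20225
26830 = 1×20225 + 6605
20225 = 3×6605 + 410
6605 = 16×410 + 45
410 = 9×45 + 5
45 = 9×5 + 0
gcd = 5, but 5 ∤ 528143, so the congruence has no solution.

no solution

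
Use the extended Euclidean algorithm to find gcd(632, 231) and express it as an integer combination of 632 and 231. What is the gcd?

Repeated division:
632 = 2*231 + 170
231 = 1*170 + 61
170 = 2*61 + 48
61 = 1*48 + 13
48 = 3*13 + 9
13 = 1*9 + 4
9 = 2*4 + 1
4 = 4*1 + 0
gcd(632, 231) = 1.
Express as a combination:
1 = 9 − 2·4
1 = −2·13 + 3·9
1 = 3·48 − 11·13
1 = −11·61 + 14·48
1 = 14·170 − 39·61
1 = −39·231 + 53·170
1 = 53·632 − 145·231
So 1 = (53)·632 + (-145)·231.

1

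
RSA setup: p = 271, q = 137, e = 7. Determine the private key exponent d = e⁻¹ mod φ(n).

φ(n) = (p−1)(q−1) = 270·136 = 36720.
Need d with 7·d ≡ 1 (mod 36720). Apply the extended Euclidean algorithm:
36720 = 5245·7 + 5
7 = 1·5 + 2
5 = 2·2 + 1
2 = 2·1 + 0
Back-substitute:
1 = 5 − 2·2
1 = −2·7 + 3·5
1 = 3·36720 − 15737·7
So 7·(-15737) ≡ 1 (mod 36720), hence d ≡ -15737 ≡ 20983 (mod 36720).

20983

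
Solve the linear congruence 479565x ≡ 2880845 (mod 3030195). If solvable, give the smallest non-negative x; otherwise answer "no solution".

gcd(479565, 3030195):
3030195 = 6×479565 + 152805
479565 = 3×152805 + 21150
152805 = 7×21150 + 4755
21150 = 4×4755 + 2130
4755 = 2×2130 + 495
2130 = 4×495 + 150
495 = 3×150 + 45
150 = 3×45 + 15
45 = 3×15 + 0
gcd = 15, but 15 ∤ 2880845, so the congruence has no solution.

no solution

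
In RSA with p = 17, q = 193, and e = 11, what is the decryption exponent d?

φ(n) = (p−1)(q−1) = 16·192 = 3072.
Need d with 11·d ≡ 1 (mod 3072). Apply the extended Euclidean algorithm:
3072 = 279*11 + 3
11 = 3*3 + 2
3 = 1*2 + 1
2 = 2*1 + 0
Back-substitute:
1 = 3 − 2
1 = −11 + 4·3
1 = 4·3072 − 1117·11
So 11·(-1117) ≡ 1 (mod 3072), hence d ≡ -1117 ≡ 1955 (mod 3072).

1955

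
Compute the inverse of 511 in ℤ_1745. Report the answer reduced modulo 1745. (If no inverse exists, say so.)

Extended Euclidean algorithm:
1745 = 3×511 + 212
511 = 2×212 + 87
212 = 2×87 + 38
87 = 2×38 + 11
38 = 3×11 + 5
11 = 2×5 + 1
5 = 5×1 + 0
The gcd is 1. Working backward:
1 = 11 − 2·5
1 = −2·38 + 7·11
1 = 7·87 − 16·38
1 = −16·212 + 39·87
1 = 39·511 − 94·212
1 = −94·1745 + 321·511
So 511·321 ≡ 1 (mod 1745).

321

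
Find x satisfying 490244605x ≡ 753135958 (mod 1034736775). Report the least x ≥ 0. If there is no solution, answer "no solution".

no solution

gcd(490244605, 1034736775):
1034736775 = 2×490244605 + 54247565
490244605 = 9×54247565 + 2016520
54247565 = 26×2016520 + 1818045
2016520 = 1×1818045 + 198475
1818045 = 9×198475 + 31770
198475 = 6×31770 + 7855
31770 = 4×7855 + 350
7855 = 22×350 + 155
350 = 2×155 + 40
155 = 3×40 + 35
40 = 1×35 + 5
35 = 7×5 + 0
gcd = 5, but 5 ∤ 753135958, so the congruence has no solution.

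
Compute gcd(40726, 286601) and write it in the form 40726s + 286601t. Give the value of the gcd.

Euclidean algorithm:
286601 = 7*40726 + 1519
40726 = 26*1519 + 1232
1519 = 1*1232 + 287
1232 = 4*287 + 84
287 = 3*84 + 35
84 = 2*35 + 14
35 = 2*14 + 7
14 = 2*7 + 0
gcd(40726, 286601) = 7.
Back-substituting:
7 = 35 − 2·14
7 = −2·84 + 5·35
7 = 5·287 − 17·84
7 = −17·1232 + 73·287
7 = 73·1519 − 90·1232
7 = −90·40726 + 2413·1519
7 = 2413·286601 − 16981·40726
So 7 = (2413)·286601 + (-16981)·40726.

7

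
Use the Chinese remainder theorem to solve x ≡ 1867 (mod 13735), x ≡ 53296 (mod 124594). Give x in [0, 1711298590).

260953132

Write x = 1867 + 13735·k. Then 13735·k ≡ 53296 − 1867 ≡ 51429 (mod 124594).
Need 13735⁻¹ mod 124594. Extended Euclid on (124594, 13735):
124594 = 9*13735 + 979
13735 = 14*979 + 29
979 = 33*29 + 22
29 = 1*22 + 7
22 = 3*7 + 1
7 = 7*1 + 0
Back-substitute:
1 = 22 − 3·7
1 = −3·29 + 4·22
1 = 4·979 − 135·29
1 = −135·13735 + 1894·979
1 = 1894·124594 − 17181·13735
13735⁻¹ ≡ 107413 (mod 124594), so k ≡ 107413·51429 ≡ 18999 (mod 124594).
x = 1867 + 13735·18999 = 260953132.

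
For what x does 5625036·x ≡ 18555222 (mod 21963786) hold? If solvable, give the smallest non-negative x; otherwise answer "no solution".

2217082

First find gcd(5625036, 21963786):
21963786 = 3*5625036 + 5088678
5625036 = 1*5088678 + 536358
5088678 = 9*536358 + 261456
536358 = 2*261456 + 13446
261456 = 19*13446 + 5982
13446 = 2*5982 + 1482
5982 = 4*1482 + 54
1482 = 27*54 + 24
54 = 2*24 + 6
24 = 4*6 + 0
gcd = 6 and 6 | 18555222, so solutions exist. Divide through by 6: 937506x ≡ 3092537 (mod 3660631).
Now find 937506⁻¹ mod 3660631:
3660631 = 3·937506 + 848113
937506 = 1·848113 + 89393
848113 = 9·89393 + 43576
89393 = 2·43576 + 2241
43576 = 19·2241 + 997
2241 = 2·997 + 247
997 = 4·247 + 9
247 = 27·9 + 4
9 = 2·4 + 1
4 = 4·1 + 0
Back-substitute:
1 = 9 − 2·4
1 = −2·247 + 55·9
1 = 55·997 − 222·247
1 = −222·2241 + 499·997
1 = 499·43576 − 9703·2241
1 = −9703·89393 + 19905·43576
1 = 19905·848113 − 188848·89393
1 = −188848·937506 + 208753·848113
1 = 208753·3660631 − 815107·937506
So 937506·(-815107) ≡ 1 (mod 3660631), i.e. 937506⁻¹ ≡ 2845524.
Then x ≡ 2845524·3092537 ≡ 2217082 (mod 3660631); the smallest non-negative solution is x = 2217082.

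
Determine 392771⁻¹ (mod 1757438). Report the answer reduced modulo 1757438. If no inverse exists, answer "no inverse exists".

334967

Apply the Euclidean algorithm to 1757438 and 392771:
1757438 = 4×392771 + 186354
392771 = 2×186354 + 20063
186354 = 9×20063 + 5787
20063 = 3×5787 + 2702
5787 = 2×2702 + 383
2702 = 7×383 + 21
383 = 18×21 + 5
21 = 4×5 + 1
5 = 5×1 + 0
The gcd is 1. Working backward:
1 = 21 − 4·5
1 = −4·383 + 73·21
1 = 73·2702 − 515·383
1 = −515·5787 + 1103·2702
1 = 1103·20063 − 3824·5787
1 = −3824·186354 + 35519·20063
1 = 35519·392771 − 74862·186354
1 = −74862·1757438 + 334967·392771
So 392771·334967 ≡ 1 (mod 1757438).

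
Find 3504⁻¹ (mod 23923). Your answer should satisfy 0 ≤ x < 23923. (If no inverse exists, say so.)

Extended Euclidean algorithm:
23923 = 6·3504 + 2899
3504 = 1·2899 + 605
2899 = 4·605 + 479
605 = 1·479 + 126
479 = 3·126 + 101
126 = 1·101 + 25
101 = 4·25 + 1
25 = 25·1 + 0
Since gcd(3504, 23923) = 1, back-substitute to write 1 as a combination:
1 = 101 − 4·25
1 = −4·126 + 5·101
1 = 5·479 − 19·126
1 = −19·605 + 24·479
1 = 24·2899 − 115·605
1 = −115·3504 + 139·2899
1 = 139·23923 − 949·3504
Thus 3504·(-949) ≡ 1 (mod 23923); reducing, -949 mod 23923 = 22974.

22974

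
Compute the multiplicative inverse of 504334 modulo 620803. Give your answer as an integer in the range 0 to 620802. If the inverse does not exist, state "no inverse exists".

140035

Run Euclid on (620803, 504334):
620803 = 1·504334 + 116469
504334 = 4·116469 + 38458
116469 = 3·38458 + 1095
38458 = 35·1095 + 133
1095 = 8·133 + 31
133 = 4·31 + 9
31 = 3·9 + 4
9 = 2·4 + 1
4 = 4·1 + 0
Since gcd(504334, 620803) = 1, back-substitute to write 1 as a combination:
1 = 9 − 2·4
1 = −2·31 + 7·9
1 = 7·133 − 30·31
1 = −30·1095 + 247·133
1 = 247·38458 − 8675·1095
1 = −8675·116469 + 26272·38458
1 = 26272·504334 − 113763·116469
1 = −113763·620803 + 140035·504334
So 504334·140035 ≡ 1 (mod 620803).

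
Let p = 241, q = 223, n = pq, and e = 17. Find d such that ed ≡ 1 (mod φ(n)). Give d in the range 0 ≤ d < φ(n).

25073

φ(n) = (p−1)(q−1) = 240·222 = 53280.
Need d with 17·d ≡ 1 (mod 53280). Apply the extended Euclidean algorithm:
53280 = 3134·17 + 2
17 = 8·2 + 1
2 = 2·1 + 0
Back-substitute:
1 = 17 − 8·2
1 = −8·53280 + 25073·17
So 17·25073 ≡ 1 (mod 53280), hence d = 25073.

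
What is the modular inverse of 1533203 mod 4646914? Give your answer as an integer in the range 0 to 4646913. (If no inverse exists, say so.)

3515957

gcd(4646914, 1533203) by repeated division:
4646914 = 3×1533203 + 47305
1533203 = 32×47305 + 19443
47305 = 2×19443 + 8419
19443 = 2×8419 + 2605
8419 = 3×2605 + 604
2605 = 4×604 + 189
604 = 3×189 + 37
189 = 5×37 + 4
37 = 9×4 + 1
4 = 4×1 + 0
gcd = 1, so the inverse exists. Back-substitute:
1 = 37 − 9·4
1 = −9·189 + 46·37
1 = 46·604 − 147·189
1 = −147·2605 + 634·604
1 = 634·8419 − 2049·2605
1 = −2049·19443 + 4732·8419
1 = 4732·47305 − 11513·19443
1 = −11513·1533203 + 373148·47305
1 = 373148·4646914 − 1130957·1533203
Hence 1533203⁻¹ ≡ -1130957 ≡ 3515957 (mod 4646914).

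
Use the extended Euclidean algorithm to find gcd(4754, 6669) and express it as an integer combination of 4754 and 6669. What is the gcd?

1

Repeated division:
6669 = 1·4754 + 1915
4754 = 2·1915 + 924
1915 = 2·924 + 67
924 = 13·67 + 53
67 = 1·53 + 14
53 = 3·14 + 11
14 = 1·11 + 3
11 = 3·3 + 2
3 = 1·2 + 1
2 = 2·1 + 0
gcd(4754, 6669) = 1.
Back-substituting:
1 = 3 − 2
1 = −11 + 4·3
1 = 4·14 − 5·11
1 = −5·53 + 19·14
1 = 19·67 − 24·53
1 = −24·924 + 331·67
1 = 331·1915 − 686·924
1 = −686·4754 + 1703·1915
1 = 1703·6669 − 2389·4754
So 1 = (1703)·6669 + (-2389)·4754.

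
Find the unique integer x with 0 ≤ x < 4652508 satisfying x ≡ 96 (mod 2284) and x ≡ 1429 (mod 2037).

Write x = 96 + 2284·k. Then 2284·k ≡ 1429 − 96 ≡ 1333 (mod 2037).
Need 2284⁻¹ mod 2037. Extended Euclid on (2037, 247):
2037 = 8*247 + 61
247 = 4*61 + 3
61 = 20*3 + 1
3 = 3*1 + 0
Back-substitute:
1 = 61 − 20·3
1 = −20·247 + 81·61
1 = 81·2037 − 668·247
2284⁻¹ ≡ 1369 (mod 2037), so k ≡ 1369·1333 ≡ 1762 (mod 2037).
x = 96 + 2284·1762 = 4024504.

4024504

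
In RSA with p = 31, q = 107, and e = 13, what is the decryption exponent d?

φ(n) = (p−1)(q−1) = 30·106 = 3180.
Need d with 13·d ≡ 1 (mod 3180). Apply the extended Euclidean algorithm:
3180 = 244*13 + 8
13 = 1*8 + 5
8 = 1*5 + 3
5 = 1*3 + 2
3 = 1*2 + 1
2 = 2*1 + 0
Back-substitute:
1 = 3 − 2
1 = −5 + 2·3
1 = 2·8 − 3·5
1 = −3·13 + 5·8
1 = 5·3180 − 1223·13
So 13·(-1223) ≡ 1 (mod 3180), hence d ≡ -1223 ≡ 1957 (mod 3180).

1957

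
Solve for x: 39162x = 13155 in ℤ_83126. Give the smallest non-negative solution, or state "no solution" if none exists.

no solution

gcd(39162, 83126):
83126 = 2·39162 + 4802
39162 = 8·4802 + 746
4802 = 6·746 + 326
746 = 2·326 + 94
326 = 3·94 + 44
94 = 2·44 + 6
44 = 7·6 + 2
6 = 3·2 + 0
gcd = 2, but 2 ∤ 13155, so the congruence has no solution.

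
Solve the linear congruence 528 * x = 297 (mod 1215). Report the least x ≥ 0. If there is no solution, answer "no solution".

279

First find gcd(528, 1215):
1215 = 2×528 + 159
528 = 3×159 + 51
159 = 3×51 + 6
51 = 8×6 + 3
6 = 2×3 + 0
gcd = 3 and 3 | 297, so solutions exist. Divide through by 3: 176x ≡ 99 (mod 405).
Now find 176⁻¹ mod 405:
405 = 2×176 + 53
176 = 3×53 + 17
53 = 3×17 + 2
17 = 8×2 + 1
2 = 2×1 + 0
Back-substitute:
1 = 17 − 8·2
1 = −8·53 + 25·17
1 = 25·176 − 83·53
1 = −83·405 + 191·176
So 176⁻¹ ≡ 191 (mod 405).
Then x ≡ 191·99 ≡ 279 (mod 405); the smallest non-negative solution is x = 279.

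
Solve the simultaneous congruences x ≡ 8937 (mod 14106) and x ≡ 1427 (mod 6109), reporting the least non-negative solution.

Write x = 8937 + 14106·k. Then 14106·k ≡ 1427 − 8937 ≡ 4708 (mod 6109).
Need 14106⁻¹ mod 6109. Extended Euclid on (6109, 1888):
6109 = 3×1888 + 445
1888 = 4×445 + 108
445 = 4×108 + 13
108 = 8×13 + 4
13 = 3×4 + 1
4 = 4×1 + 0
Back-substitute:
1 = 13 − 3·4
1 = −3·108 + 25·13
1 = 25·445 − 103·108
1 = −103·1888 + 437·445
1 = 437·6109 − 1414·1888
14106⁻¹ ≡ 4695 (mod 6109), so k ≡ 4695·4708 ≡ 1698 (mod 6109).
x = 8937 + 14106·1698 = 23960925.

23960925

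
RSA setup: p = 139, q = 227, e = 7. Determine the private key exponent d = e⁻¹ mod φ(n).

8911

φ(n) = (p−1)(q−1) = 138·226 = 31188.
Need d with 7·d ≡ 1 (mod 31188). Apply the extended Euclidean algorithm:
31188 = 4455·7 + 3
7 = 2·3 + 1
3 = 3·1 + 0
Back-substitute:
1 = 7 − 2·3
1 = −2·31188 + 8911·7
So 7·8911 ≡ 1 (mod 31188), hence d = 8911.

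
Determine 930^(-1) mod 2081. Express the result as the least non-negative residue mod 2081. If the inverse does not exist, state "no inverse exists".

Apply the Euclidean algorithm to 2081 and 930:
2081 = 2×930 + 221
930 = 4×221 + 46
221 = 4×46 + 37
46 = 1×37 + 9
37 = 4×9 + 1
9 = 9×1 + 0
The gcd is 1. Working backward:
1 = 37 − 4·9
1 = −4·46 + 5·37
1 = 5·221 − 24·46
1 = −24·930 + 101·221
1 = 101·2081 − 226·930
Thus 930·(-226) ≡ 1 (mod 2081); reducing, -226 mod 2081 = 1855.

1855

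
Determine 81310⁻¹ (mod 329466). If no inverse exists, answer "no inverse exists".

Euclidean algorithm on 329466, 81310:
329466 = 4·81310 + 4226
81310 = 19·4226 + 1016
4226 = 4·1016 + 162
1016 = 6·162 + 44
162 = 3·44 + 30
44 = 1·30 + 14
30 = 2·14 + 2
14 = 7·2 + 0
gcd(81310, 329466) = 2 ≠ 1, so 81310 has no multiplicative inverse modulo 329466.

no inverse exists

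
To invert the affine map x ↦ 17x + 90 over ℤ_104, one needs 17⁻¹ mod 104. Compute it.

49

gcd(104, 17) by repeated division:
104 = 6×17 + 2
17 = 8×2 + 1
2 = 2×1 + 0
gcd = 1, so the inverse exists. Back-substitute:
1 = 17 − 8·2
1 = −8·104 + 49·17
So 17·49 ≡ 1 (mod 104).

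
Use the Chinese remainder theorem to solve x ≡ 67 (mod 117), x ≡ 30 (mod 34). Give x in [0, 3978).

3226

Write x = 67 + 117·k. Then 117·k ≡ 30 − 67 ≡ 31 (mod 34).
Need 117⁻¹ mod 34. Extended Euclid on (34, 15):
34 = 2*15 + 4
15 = 3*4 + 3
4 = 1*3 + 1
3 = 3*1 + 0
Back-substitute:
1 = 4 − 3
1 = −15 + 4·4
1 = 4·34 − 9·15
117⁻¹ ≡ 25 (mod 34), so k ≡ 25·31 ≡ 27 (mod 34).
x = 67 + 117·27 = 3226.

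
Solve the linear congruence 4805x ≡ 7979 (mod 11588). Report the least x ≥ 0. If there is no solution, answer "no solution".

6735

First find gcd(4805, 11588):
11588 = 2×4805 + 1978
4805 = 2×1978 + 849
1978 = 2×849 + 280
849 = 3×280 + 9
280 = 31×9 + 1
9 = 9×1 + 0
gcd = 1, so a unique solution mod 11588 exists.
Back-substitute for the Bézout coefficients:
1 = 280 − 31·9
1 = −31·849 + 94·280
1 = 94·1978 − 219·849
1 = −219·4805 + 532·1978
1 = 532·11588 − 1283·4805
So 4805·(-1283) ≡ 1 (mod 11588), giving 4805⁻¹ ≡ 10305.
x ≡ 4805⁻¹·7979 ≡ 10305·7979 ≡ 6735 (mod 11588).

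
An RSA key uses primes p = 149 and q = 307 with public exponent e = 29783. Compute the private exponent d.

22847

φ(n) = (p−1)(q−1) = 148·306 = 45288.
Need d with 29783·d ≡ 1 (mod 45288). Apply the extended Euclidean algorithm:
45288 = 1*29783 + 15505
29783 = 1*15505 + 14278
15505 = 1*14278 + 1227
14278 = 11*1227 + 781
1227 = 1*781 + 446
781 = 1*446 + 335
446 = 1*335 + 111
335 = 3*111 + 2
111 = 55*2 + 1
2 = 2*1 + 0
Back-substitute:
1 = 111 − 55·2
1 = −55·335 + 166·111
1 = 166·446 − 221·335
1 = −221·781 + 387·446
1 = 387·1227 − 608·781
1 = −608·14278 + 7075·1227
1 = 7075·15505 − 7683·14278
1 = −7683·29783 + 14758·15505
1 = 14758·45288 − 22441·29783
So 29783·(-22441) ≡ 1 (mod 45288), hence d ≡ -22441 ≡ 22847 (mod 45288).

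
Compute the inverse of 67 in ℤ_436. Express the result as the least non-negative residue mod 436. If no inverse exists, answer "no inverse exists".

Extended Euclidean algorithm:
436 = 6×67 + 34
67 = 1×34 + 33
34 = 1×33 + 1
33 = 33×1 + 0
gcd = 1, so the inverse exists. Back-substitute:
1 = 34 − 33
1 = −67 + 2·34
1 = 2·436 − 13·67
So 67·(-13) ≡ 1 (mod 436), and -13 ≡ 423 (mod 436).

423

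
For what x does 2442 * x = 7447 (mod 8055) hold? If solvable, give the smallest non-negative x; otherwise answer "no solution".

no solution

gcd(2442, 8055):
8055 = 3*2442 + 729
2442 = 3*729 + 255
729 = 2*255 + 219
255 = 1*219 + 36
219 = 6*36 + 3
36 = 12*3 + 0
gcd = 3, but 3 ∤ 7447, so the congruence has no solution.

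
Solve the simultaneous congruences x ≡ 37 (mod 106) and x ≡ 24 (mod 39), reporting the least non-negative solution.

2793

Write x = 37 + 106·k. Then 106·k ≡ 24 − 37 ≡ 26 (mod 39).
Need 106⁻¹ mod 39. Extended Euclid on (39, 28):
39 = 1·28 + 11
28 = 2·11 + 6
11 = 1·6 + 5
6 = 1·5 + 1
5 = 5·1 + 0
Back-substitute:
1 = 6 − 5
1 = −11 + 2·6
1 = 2·28 − 5·11
1 = −5·39 + 7·28
106⁻¹ ≡ 7 (mod 39), so k ≡ 7·26 ≡ 26 (mod 39).
x = 37 + 106·26 = 2793.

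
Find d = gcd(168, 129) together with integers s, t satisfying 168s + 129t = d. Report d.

Euclidean algorithm:
168 = 1*129 + 39
129 = 3*39 + 12
39 = 3*12 + 3
12 = 4*3 + 0
gcd(168, 129) = 3.
Express as a combination:
3 = 39 − 3·12
3 = −3·129 + 10·39
3 = 10·168 − 13·129
So 3 = (10)·168 + (-13)·129.

3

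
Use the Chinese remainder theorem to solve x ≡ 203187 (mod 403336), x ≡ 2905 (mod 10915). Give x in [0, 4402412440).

Write x = 203187 + 403336·k. Then 403336·k ≡ 2905 − 203187 ≡ 7103 (mod 10915).
Need 403336⁻¹ mod 10915. Extended Euclid on (10915, 10396):
10915 = 1*10396 + 519
10396 = 20*519 + 16
519 = 32*16 + 7
16 = 2*7 + 2
7 = 3*2 + 1
2 = 2*1 + 0
Back-substitute:
1 = 7 − 3·2
1 = −3·16 + 7·7
1 = 7·519 − 227·16
1 = −227·10396 + 4547·519
1 = 4547·10915 − 4774·10396
403336⁻¹ ≡ 6141 (mod 10915), so k ≡ 6141·7103 ≡ 3183 (mod 10915).
x = 203187 + 403336·3183 = 1284021675.

1284021675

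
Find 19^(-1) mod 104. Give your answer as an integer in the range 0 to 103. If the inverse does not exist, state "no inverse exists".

Run Euclid on (104, 19):
104 = 5·19 + 9
19 = 2·9 + 1
9 = 9·1 + 0
gcd = 1, so the inverse exists. Back-substitute:
1 = 19 − 2·9
1 = −2·104 + 11·19
So 19·11 ≡ 1 (mod 104).

11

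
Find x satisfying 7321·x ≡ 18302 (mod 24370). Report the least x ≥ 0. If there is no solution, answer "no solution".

First find gcd(7321, 24370):
24370 = 3·7321 + 2407
7321 = 3·2407 + 100
2407 = 24·100 + 7
100 = 14·7 + 2
7 = 3·2 + 1
2 = 2·1 + 0
gcd = 1, so a unique solution mod 24370 exists.
Back-substitute for the Bézout coefficients:
1 = 7 − 3·2
1 = −3·100 + 43·7
1 = 43·2407 − 1035·100
1 = −1035·7321 + 3148·2407
1 = 3148·24370 − 10479·7321
So 7321·(-10479) ≡ 1 (mod 24370), giving 7321⁻¹ ≡ 13891.
x ≡ 7321⁻¹·18302 ≡ 13891·18302 ≡ 5242 (mod 24370).

5242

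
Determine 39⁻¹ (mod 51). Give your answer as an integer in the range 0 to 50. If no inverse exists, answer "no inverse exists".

no inverse exists

Euclidean algorithm on 51, 39:
51 = 1×39 + 12
39 = 3×12 + 3
12 = 4×3 + 0
The gcd is 3, not 1, hence no inverse exists.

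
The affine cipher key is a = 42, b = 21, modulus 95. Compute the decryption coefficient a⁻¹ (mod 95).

gcd(95, 42) by repeated division:
95 = 2×42 + 11
42 = 3×11 + 9
11 = 1×9 + 2
9 = 4×2 + 1
2 = 2×1 + 0
Since gcd(42, 95) = 1, back-substitute to write 1 as a combination:
1 = 9 − 4·2
1 = −4·11 + 5·9
1 = 5·42 − 19·11
1 = −19·95 + 43·42
So 42·43 ≡ 1 (mod 95).

43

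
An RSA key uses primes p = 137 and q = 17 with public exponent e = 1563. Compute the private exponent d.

φ(n) = (p−1)(q−1) = 136·16 = 2176.
Need d with 1563·d ≡ 1 (mod 2176). Apply the extended Euclidean algorithm:
2176 = 1×1563 + 613
1563 = 2×613 + 337
613 = 1×337 + 276
337 = 1×276 + 61
276 = 4×61 + 32
61 = 1×32 + 29
32 = 1×29 + 3
29 = 9×3 + 2
3 = 1×2 + 1
2 = 2×1 + 0
Back-substitute:
1 = 3 − 2
1 = −29 + 10·3
1 = 10·32 − 11·29
1 = −11·61 + 21·32
1 = 21·276 − 95·61
1 = −95·337 + 116·276
1 = 116·613 − 211·337
1 = −211·1563 + 538·613
1 = 538·2176 − 749·1563
So 1563·(-749) ≡ 1 (mod 2176), hence d ≡ -749 ≡ 1427 (mod 2176).

1427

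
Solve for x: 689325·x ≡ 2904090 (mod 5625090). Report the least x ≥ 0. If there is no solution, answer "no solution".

First find gcd(689325, 5625090):
5625090 = 8×689325 + 110490
689325 = 6×110490 + 26385
110490 = 4×26385 + 4950
26385 = 5×4950 + 1635
4950 = 3×1635 + 45
1635 = 36×45 + 15
45 = 3×15 + 0
gcd = 15 and 15 | 2904090, so solutions exist. Divide through by 15: 45955x ≡ 193606 (mod 375006).
Now find 45955⁻¹ mod 375006:
375006 = 8*45955 + 7366
45955 = 6*7366 + 1759
7366 = 4*1759 + 330
1759 = 5*330 + 109
330 = 3*109 + 3
109 = 36*3 + 1
3 = 3*1 + 0
Back-substitute:
1 = 109 − 36·3
1 = −36·330 + 109·109
1 = 109·1759 − 581·330
1 = −581·7366 + 2433·1759
1 = 2433·45955 − 15179·7366
1 = −15179·375006 + 123865·45955
So 45955⁻¹ ≡ 123865 (mod 375006).
Then x ≡ 123865·193606 ≡ 123502 (mod 375006); the smallest non-negative solution is x = 123502.

123502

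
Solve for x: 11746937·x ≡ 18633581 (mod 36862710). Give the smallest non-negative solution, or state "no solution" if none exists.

15939853

First find gcd(11746937, 36862710):
36862710 = 3·11746937 + 1621899
11746937 = 7·1621899 + 393644
1621899 = 4·393644 + 47323
393644 = 8·47323 + 15060
47323 = 3·15060 + 2143
15060 = 7·2143 + 59
2143 = 36·59 + 19
59 = 3·19 + 2
19 = 9·2 + 1
2 = 2·1 + 0
gcd = 1, so a unique solution mod 36862710 exists.
Back-substitute for the Bézout coefficients:
1 = 19 − 9·2
1 = −9·59 + 28·19
1 = 28·2143 − 1017·59
1 = −1017·15060 + 7147·2143
1 = 7147·47323 − 22458·15060
1 = −22458·393644 + 186811·47323
1 = 186811·1621899 − 769702·393644
1 = −769702·11746937 + 5574725·1621899
1 = 5574725·36862710 − 17493877·11746937
So 11746937·(-17493877) ≡ 1 (mod 36862710), giving 11746937⁻¹ ≡ 19368833.
x ≡ 11746937⁻¹·18633581 ≡ 19368833·18633581 ≡ 15939853 (mod 36862710).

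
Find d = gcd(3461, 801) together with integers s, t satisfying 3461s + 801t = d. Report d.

Apply Euclid's algorithm to 3461 and 801:
3461 = 4·801 + 257
801 = 3·257 + 30
257 = 8·30 + 17
30 = 1·17 + 13
17 = 1·13 + 4
13 = 3·4 + 1
4 = 4·1 + 0
gcd(3461, 801) = 1.
Back-substituting:
1 = 13 − 3·4
1 = −3·17 + 4·13
1 = 4·30 − 7·17
1 = −7·257 + 60·30
1 = 60·801 − 187·257
1 = −187·3461 + 808·801
So 1 = (-187)·3461 + (808)·801.

1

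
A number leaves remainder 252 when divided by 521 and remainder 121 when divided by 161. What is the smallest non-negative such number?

49226

Write x = 252 + 521·k. Then 521·k ≡ 121 − 252 ≡ 30 (mod 161).
Need 521⁻¹ mod 161. Extended Euclid on (161, 38):
161 = 4*38 + 9
38 = 4*9 + 2
9 = 4*2 + 1
2 = 2*1 + 0
Back-substitute:
1 = 9 − 4·2
1 = −4·38 + 17·9
1 = 17·161 − 72·38
521⁻¹ ≡ 89 (mod 161), so k ≡ 89·30 ≡ 94 (mod 161).
x = 252 + 521·94 = 49226.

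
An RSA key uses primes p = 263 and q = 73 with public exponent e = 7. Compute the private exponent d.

φ(n) = (p−1)(q−1) = 262·72 = 18864.
Need d with 7·d ≡ 1 (mod 18864). Apply the extended Euclidean algorithm:
18864 = 2694·7 + 6
7 = 1·6 + 1
6 = 6·1 + 0
Back-substitute:
1 = 7 − 6
1 = −18864 + 2695·7
So 7·2695 ≡ 1 (mod 18864), hence d = 2695.

2695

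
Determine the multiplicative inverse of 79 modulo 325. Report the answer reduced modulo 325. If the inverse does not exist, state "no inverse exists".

144

Apply the Euclidean algorithm to 325 and 79:
325 = 4·79 + 9
79 = 8·9 + 7
9 = 1·7 + 2
7 = 3·2 + 1
2 = 2·1 + 0
Since gcd(79, 325) = 1, back-substitute to write 1 as a combination:
1 = 7 − 3·2
1 = −3·9 + 4·7
1 = 4·79 − 35·9
1 = −35·325 + 144·79
So 79·144 ≡ 1 (mod 325).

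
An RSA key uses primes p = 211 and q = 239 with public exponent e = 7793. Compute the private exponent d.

φ(n) = (p−1)(q−1) = 210·238 = 49980.
Need d with 7793·d ≡ 1 (mod 49980). Apply the extended Euclidean algorithm:
49980 = 6*7793 + 3222
7793 = 2*3222 + 1349
3222 = 2*1349 + 524
1349 = 2*524 + 301
524 = 1*301 + 223
301 = 1*223 + 78
223 = 2*78 + 67
78 = 1*67 + 11
67 = 6*11 + 1
11 = 11*1 + 0
Back-substitute:
1 = 67 − 6·11
1 = −6·78 + 7·67
1 = 7·223 − 20·78
1 = −20·301 + 27·223
1 = 27·524 − 47·301
1 = −47·1349 + 121·524
1 = 121·3222 − 289·1349
1 = −289·7793 + 699·3222
1 = 699·49980 − 4483·7793
So 7793·(-4483) ≡ 1 (mod 49980), hence d ≡ -4483 ≡ 45497 (mod 49980).

45497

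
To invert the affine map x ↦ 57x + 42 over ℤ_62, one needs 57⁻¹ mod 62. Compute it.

gcd(62, 57) by repeated division:
62 = 1*57 + 5
57 = 11*5 + 2
5 = 2*2 + 1
2 = 2*1 + 0
The gcd is 1. Working backward:
1 = 5 − 2·2
1 = −2·57 + 23·5
1 = 23·62 − 25·57
Thus 57·(-25) ≡ 1 (mod 62); reducing, -25 mod 62 = 37.

37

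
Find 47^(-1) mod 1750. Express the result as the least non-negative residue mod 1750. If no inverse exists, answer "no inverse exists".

gcd(1750, 47) by repeated division:
1750 = 37·47 + 11
47 = 4·11 + 3
11 = 3·3 + 2
3 = 1·2 + 1
2 = 2·1 + 0
gcd = 1, so the inverse exists. Back-substitute:
1 = 3 − 2
1 = −11 + 4·3
1 = 4·47 − 17·11
1 = −17·1750 + 633·47
So 47·633 ≡ 1 (mod 1750).

633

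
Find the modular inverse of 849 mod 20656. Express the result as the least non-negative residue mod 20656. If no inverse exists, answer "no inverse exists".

18369

Apply the Euclidean algorithm to 20656 and 849:
20656 = 24·849 + 280
849 = 3·280 + 9
280 = 31·9 + 1
9 = 9·1 + 0
The gcd is 1. Working backward:
1 = 280 − 31·9
1 = −31·849 + 94·280
1 = 94·20656 − 2287·849
Hence 849⁻¹ ≡ -2287 ≡ 18369 (mod 20656).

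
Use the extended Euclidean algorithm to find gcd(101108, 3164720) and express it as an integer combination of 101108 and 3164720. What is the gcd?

4

Repeated division:
3164720 = 31·101108 + 30372
101108 = 3·30372 + 9992
30372 = 3·9992 + 396
9992 = 25·396 + 92
396 = 4·92 + 28
92 = 3·28 + 8
28 = 3·8 + 4
8 = 2·4 + 0
gcd(101108, 3164720) = 4.
Back-substituting:
4 = 28 − 3·8
4 = −3·92 + 10·28
4 = 10·396 − 43·92
4 = −43·9992 + 1085·396
4 = 1085·30372 − 3298·9992
4 = −3298·101108 + 10979·30372
4 = 10979·3164720 − 343647·101108
So 4 = (10979)·3164720 + (-343647)·101108.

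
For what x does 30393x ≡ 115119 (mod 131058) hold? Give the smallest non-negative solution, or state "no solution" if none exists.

3889

First find gcd(30393, 131058):
131058 = 4·30393 + 9486
30393 = 3·9486 + 1935
9486 = 4·1935 + 1746
1935 = 1·1746 + 189
1746 = 9·189 + 45
189 = 4·45 + 9
45 = 5·9 + 0
gcd = 9 and 9 | 115119, so solutions exist. Divide through by 9: 3377x ≡ 12791 (mod 14562).
Now find 3377⁻¹ mod 14562:
14562 = 4×3377 + 1054
3377 = 3×1054 + 215
1054 = 4×215 + 194
215 = 1×194 + 21
194 = 9×21 + 5
21 = 4×5 + 1
5 = 5×1 + 0
Back-substitute:
1 = 21 − 4·5
1 = −4·194 + 37·21
1 = 37·215 − 41·194
1 = −41·1054 + 201·215
1 = 201·3377 − 644·1054
1 = −644·14562 + 2777·3377
So 3377⁻¹ ≡ 2777 (mod 14562).
Then x ≡ 2777·12791 ≡ 3889 (mod 14562); the smallest non-negative solution is x = 3889.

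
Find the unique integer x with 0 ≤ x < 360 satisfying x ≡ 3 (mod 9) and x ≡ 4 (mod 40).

Write x = 3 + 9·k. Then 9·k ≡ 4 − 3 ≡ 1 (mod 40).
Need 9⁻¹ mod 40. Extended Euclid on (40, 9):
40 = 4*9 + 4
9 = 2*4 + 1
4 = 4*1 + 0
Back-substitute:
1 = 9 − 2·4
1 = −2·40 + 9·9
9⁻¹ ≡ 9 (mod 40), so k ≡ 9·1 ≡ 9 (mod 40).
x = 3 + 9·9 = 84.

84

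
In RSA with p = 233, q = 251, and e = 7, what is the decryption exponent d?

φ(n) = (p−1)(q−1) = 232·250 = 58000.
Need d with 7·d ≡ 1 (mod 58000). Apply the extended Euclidean algorithm:
58000 = 8285*7 + 5
7 = 1*5 + 2
5 = 2*2 + 1
2 = 2*1 + 0
Back-substitute:
1 = 5 − 2·2
1 = −2·7 + 3·5
1 = 3·58000 − 24857·7
So 7·(-24857) ≡ 1 (mod 58000), hence d ≡ -24857 ≡ 33143 (mod 58000).

33143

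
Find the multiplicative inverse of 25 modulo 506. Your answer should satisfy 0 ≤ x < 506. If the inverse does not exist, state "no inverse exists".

gcd(506, 25) by repeated division:
506 = 20×25 + 6
25 = 4×6 + 1
6 = 6×1 + 0
Since gcd(25, 506) = 1, back-substitute to write 1 as a combination:
1 = 25 − 4·6
1 = −4·506 + 81·25
So 25·81 ≡ 1 (mod 506).

81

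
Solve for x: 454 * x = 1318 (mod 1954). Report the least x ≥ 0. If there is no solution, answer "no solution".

First find gcd(454, 1954):
1954 = 4·454 + 138
454 = 3·138 + 40
138 = 3·40 + 18
40 = 2·18 + 4
18 = 4·4 + 2
4 = 2·2 + 0
gcd = 2 and 2 | 1318, so solutions exist. Divide through by 2: 227x ≡ 659 (mod 977).
Now find 227⁻¹ mod 977:
977 = 4*227 + 69
227 = 3*69 + 20
69 = 3*20 + 9
20 = 2*9 + 2
9 = 4*2 + 1
2 = 2*1 + 0
Back-substitute:
1 = 9 − 4·2
1 = −4·20 + 9·9
1 = 9·69 − 31·20
1 = −31·227 + 102·69
1 = 102·977 − 439·227
So 227·(-439) ≡ 1 (mod 977), i.e. 227⁻¹ ≡ 538.
Then x ≡ 538·659 ≡ 868 (mod 977); the smallest non-negative solution is x = 868.

868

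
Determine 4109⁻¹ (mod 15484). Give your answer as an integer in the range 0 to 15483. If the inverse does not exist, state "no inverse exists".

Euclidean algorithm on 15484, 4109:
15484 = 3·4109 + 3157
4109 = 1·3157 + 952
3157 = 3·952 + 301
952 = 3·301 + 49
301 = 6·49 + 7
49 = 7·7 + 0
Since gcd = 7 > 1, 4109 is not a unit mod 15484.

no inverse exists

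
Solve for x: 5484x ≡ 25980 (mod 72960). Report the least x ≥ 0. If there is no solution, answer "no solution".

First find gcd(5484, 72960):
72960 = 13×5484 + 1668
5484 = 3×1668 + 480
1668 = 3×480 + 228
480 = 2×228 + 24
228 = 9×24 + 12
24 = 2×12 + 0
gcd = 12 and 12 | 25980, so solutions exist. Divide through by 12: 457x ≡ 2165 (mod 6080).
Now find 457⁻¹ mod 6080:
6080 = 13×457 + 139
457 = 3×139 + 40
139 = 3×40 + 19
40 = 2×19 + 2
19 = 9×2 + 1
2 = 2×1 + 0
Back-substitute:
1 = 19 − 9·2
1 = −9·40 + 19·19
1 = 19·139 − 66·40
1 = −66·457 + 217·139
1 = 217·6080 − 2887·457
So 457·(-2887) ≡ 1 (mod 6080), i.e. 457⁻¹ ≡ 3193.
Then x ≡ 3193·2165 ≡ 5965 (mod 6080); the smallest non-negative solution is x = 5965.

5965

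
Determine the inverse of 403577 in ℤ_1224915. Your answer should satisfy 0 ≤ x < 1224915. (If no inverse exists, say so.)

44993

Extended Euclidean algorithm:
1224915 = 3×403577 + 14184
403577 = 28×14184 + 6425
14184 = 2×6425 + 1334
6425 = 4×1334 + 1089
1334 = 1×1089 + 245
1089 = 4×245 + 109
245 = 2×109 + 27
109 = 4×27 + 1
27 = 27×1 + 0
Since gcd(403577, 1224915) = 1, back-substitute to write 1 as a combination:
1 = 109 − 4·27
1 = −4·245 + 9·109
1 = 9·1089 − 40·245
1 = −40·1334 + 49·1089
1 = 49·6425 − 236·1334
1 = −236·14184 + 521·6425
1 = 521·403577 − 14824·14184
1 = −14824·1224915 + 44993·403577
So 403577·44993 ≡ 1 (mod 1224915).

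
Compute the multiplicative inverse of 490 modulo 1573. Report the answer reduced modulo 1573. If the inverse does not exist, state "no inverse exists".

1069

Apply the Euclidean algorithm to 1573 and 490:
1573 = 3×490 + 103
490 = 4×103 + 78
103 = 1×78 + 25
78 = 3×25 + 3
25 = 8×3 + 1
3 = 3×1 + 0
gcd = 1, so the inverse exists. Back-substitute:
1 = 25 − 8·3
1 = −8·78 + 25·25
1 = 25·103 − 33·78
1 = −33·490 + 157·103
1 = 157·1573 − 504·490
Thus 490·(-504) ≡ 1 (mod 1573); reducing, -504 mod 1573 = 1069.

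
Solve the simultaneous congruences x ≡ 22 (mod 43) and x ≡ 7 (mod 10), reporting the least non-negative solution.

237

Write x = 22 + 43·k. Then 43·k ≡ 7 − 22 ≡ 5 (mod 10).
Need 43⁻¹ mod 10. Extended Euclid on (10, 3):
10 = 3*3 + 1
3 = 3*1 + 0
Back-substitute:
1 = 10 − 3·3
43⁻¹ ≡ 7 (mod 10), so k ≡ 7·5 ≡ 5 (mod 10).
x = 22 + 43·5 = 237.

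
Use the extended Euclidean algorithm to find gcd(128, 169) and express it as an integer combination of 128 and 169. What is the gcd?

1

Euclidean algorithm:
169 = 1*128 + 41
128 = 3*41 + 5
41 = 8*5 + 1
5 = 5*1 + 0
gcd(128, 169) = 1.
Express as a combination:
1 = 41 − 8·5
1 = −8·128 + 25·41
1 = 25·169 − 33·128
So 1 = (25)·169 + (-33)·128.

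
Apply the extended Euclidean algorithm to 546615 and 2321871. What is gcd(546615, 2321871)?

Repeated division:
2321871 = 4·546615 + 135411
546615 = 4·135411 + 4971
135411 = 27·4971 + 1194
4971 = 4·1194 + 195
1194 = 6·195 + 24
195 = 8·24 + 3
24 = 8·3 + 0
gcd(546615, 2321871) = 3.
Express as a combination:
3 = 195 − 8·24
3 = −8·1194 + 49·195
3 = 49·4971 − 204·1194
3 = −204·135411 + 5557·4971
3 = 5557·546615 − 22432·135411
3 = −22432·2321871 + 95285·546615
So 3 = (-22432)·2321871 + (95285)·546615.

3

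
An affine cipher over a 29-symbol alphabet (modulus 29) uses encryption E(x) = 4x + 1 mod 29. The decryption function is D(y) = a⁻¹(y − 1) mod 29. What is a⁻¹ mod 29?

22

gcd(29, 4) by repeated division:
29 = 7*4 + 1
4 = 4*1 + 0
gcd = 1, so the inverse exists. Back-substitute:
1 = 29 − 7·4
So 4·(-7) ≡ 1 (mod 29), and -7 ≡ 22 (mod 29).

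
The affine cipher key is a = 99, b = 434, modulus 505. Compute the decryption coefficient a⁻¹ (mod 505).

Apply the Euclidean algorithm to 505 and 99:
505 = 5·99 + 10
99 = 9·10 + 9
10 = 1·9 + 1
9 = 9·1 + 0
gcd = 1, so the inverse exists. Back-substitute:
1 = 10 − 9
1 = −99 + 10·10
1 = 10·505 − 51·99
Thus 99·(-51) ≡ 1 (mod 505); reducing, -51 mod 505 = 454.

454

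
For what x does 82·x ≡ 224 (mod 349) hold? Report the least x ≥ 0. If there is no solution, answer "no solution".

First find gcd(82, 349):
349 = 4·82 + 21
82 = 3·21 + 19
21 = 1·19 + 2
19 = 9·2 + 1
2 = 2·1 + 0
gcd = 1, so a unique solution mod 349 exists.
Back-substitute for the Bézout coefficients:
1 = 19 − 9·2
1 = −9·21 + 10·19
1 = 10·82 − 39·21
1 = −39·349 + 166·82
So 82·(166) ≡ 1 (mod 349), giving 82⁻¹ ≡ 166.
x ≡ 82⁻¹·224 ≡ 166·224 ≡ 190 (mod 349).

190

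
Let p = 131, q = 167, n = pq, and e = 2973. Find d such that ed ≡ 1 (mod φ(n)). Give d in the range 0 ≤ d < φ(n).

18437

φ(n) = (p−1)(q−1) = 130·166 = 21580.
Need d with 2973·d ≡ 1 (mod 21580). Apply the extended Euclidean algorithm:
21580 = 7×2973 + 769
2973 = 3×769 + 666
769 = 1×666 + 103
666 = 6×103 + 48
103 = 2×48 + 7
48 = 6×7 + 6
7 = 1×6 + 1
6 = 6×1 + 0
Back-substitute:
1 = 7 − 6
1 = −48 + 7·7
1 = 7·103 − 15·48
1 = −15·666 + 97·103
1 = 97·769 − 112·666
1 = −112·2973 + 433·769
1 = 433·21580 − 3143·2973
So 2973·(-3143) ≡ 1 (mod 21580), hence d ≡ -3143 ≡ 18437 (mod 21580).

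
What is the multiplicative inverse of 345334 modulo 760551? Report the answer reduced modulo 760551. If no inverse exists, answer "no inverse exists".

no inverse exists

Compute gcd(345334, 760551):
760551 = 2*345334 + 69883
345334 = 4*69883 + 65802
69883 = 1*65802 + 4081
65802 = 16*4081 + 506
4081 = 8*506 + 33
506 = 15*33 + 11
33 = 3*11 + 0
Since gcd = 11 > 1, 345334 is not a unit mod 760551.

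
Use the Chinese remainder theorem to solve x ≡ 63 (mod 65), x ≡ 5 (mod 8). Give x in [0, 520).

453

Write x = 63 + 65·k. Then 65·k ≡ 5 − 63 ≡ 6 (mod 8).
Need 65⁻¹ mod 8. Extended Euclid on (8, 1):
8 = 8×1 + 0
65⁻¹ ≡ 1 (mod 8), so k ≡ 1·6 ≡ 6 (mod 8).
x = 63 + 65·6 = 453.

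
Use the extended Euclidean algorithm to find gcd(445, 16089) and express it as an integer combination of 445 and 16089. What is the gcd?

Repeated division:
16089 = 36×445 + 69
445 = 6×69 + 31
69 = 2×31 + 7
31 = 4×7 + 3
7 = 2×3 + 1
3 = 3×1 + 0
gcd(445, 16089) = 1.
Express as a combination:
1 = 7 − 2·3
1 = −2·31 + 9·7
1 = 9·69 − 20·31
1 = −20·445 + 129·69
1 = 129·16089 − 4664·445
So 1 = (129)·16089 + (-4664)·445.

1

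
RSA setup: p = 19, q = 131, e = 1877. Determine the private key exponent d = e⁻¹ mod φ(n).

φ(n) = (p−1)(q−1) = 18·130 = 2340.
Need d with 1877·d ≡ 1 (mod 2340). Apply the extended Euclidean algorithm:
2340 = 1*1877 + 463
1877 = 4*463 + 25
463 = 18*25 + 13
25 = 1*13 + 12
13 = 1*12 + 1
12 = 12*1 + 0
Back-substitute:
1 = 13 − 12
1 = −25 + 2·13
1 = 2·463 − 37·25
1 = −37·1877 + 150·463
1 = 150·2340 − 187·1877
So 1877·(-187) ≡ 1 (mod 2340), hence d ≡ -187 ≡ 2153 (mod 2340).

2153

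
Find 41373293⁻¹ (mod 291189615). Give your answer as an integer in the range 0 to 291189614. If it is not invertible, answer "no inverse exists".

32256737

Extended Euclidean algorithm:
291189615 = 7·41373293 + 1576564
41373293 = 26·1576564 + 382629
1576564 = 4·382629 + 46048
382629 = 8·46048 + 14245
46048 = 3·14245 + 3313
14245 = 4·3313 + 993
3313 = 3·993 + 334
993 = 2·334 + 325
334 = 1·325 + 9
325 = 36·9 + 1
9 = 9·1 + 0
Since gcd(41373293, 291189615) = 1, back-substitute to write 1 as a combination:
1 = 325 − 36·9
1 = −36·334 + 37·325
1 = 37·993 − 110·334
1 = −110·3313 + 367·993
1 = 367·14245 − 1578·3313
1 = −1578·46048 + 5101·14245
1 = 5101·382629 − 42386·46048
1 = −42386·1576564 + 174645·382629
1 = 174645·41373293 − 4583156·1576564
1 = −4583156·291189615 + 32256737·41373293
So 41373293·32256737 ≡ 1 (mod 291189615).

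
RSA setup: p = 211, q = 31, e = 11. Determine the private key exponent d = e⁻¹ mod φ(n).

2291

φ(n) = (p−1)(q−1) = 210·30 = 6300.
Need d with 11·d ≡ 1 (mod 6300). Apply the extended Euclidean algorithm:
6300 = 572*11 + 8
11 = 1*8 + 3
8 = 2*3 + 2
3 = 1*2 + 1
2 = 2*1 + 0
Back-substitute:
1 = 3 − 2
1 = −8 + 3·3
1 = 3·11 − 4·8
1 = −4·6300 + 2291·11
So 11·2291 ≡ 1 (mod 6300), hence d = 2291.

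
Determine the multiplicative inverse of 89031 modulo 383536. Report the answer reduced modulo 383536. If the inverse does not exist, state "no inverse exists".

309143

Apply the Euclidean algorithm to 383536 and 89031:
383536 = 4·89031 + 27412
89031 = 3·27412 + 6795
27412 = 4·6795 + 232
6795 = 29·232 + 67
232 = 3·67 + 31
67 = 2·31 + 5
31 = 6·5 + 1
5 = 5·1 + 0
The gcd is 1. Working backward:
1 = 31 − 6·5
1 = −6·67 + 13·31
1 = 13·232 − 45·67
1 = −45·6795 + 1318·232
1 = 1318·27412 − 5317·6795
1 = −5317·89031 + 17269·27412
1 = 17269·383536 − 74393·89031
Hence 89031⁻¹ ≡ -74393 ≡ 309143 (mod 383536).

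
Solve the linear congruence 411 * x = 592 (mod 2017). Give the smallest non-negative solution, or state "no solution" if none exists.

821

First find gcd(411, 2017):
2017 = 4·411 + 373
411 = 1·373 + 38
373 = 9·38 + 31
38 = 1·31 + 7
31 = 4·7 + 3
7 = 2·3 + 1
3 = 3·1 + 0
gcd = 1, so a unique solution mod 2017 exists.
Back-substitute for the Bézout coefficients:
1 = 7 − 2·3
1 = −2·31 + 9·7
1 = 9·38 − 11·31
1 = −11·373 + 108·38
1 = 108·411 − 119·373
1 = −119·2017 + 584·411
So 411·(584) ≡ 1 (mod 2017), giving 411⁻¹ ≡ 584.
x ≡ 411⁻¹·592 ≡ 584·592 ≡ 821 (mod 2017).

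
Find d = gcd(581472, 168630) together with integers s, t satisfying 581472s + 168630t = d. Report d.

Apply Euclid's algorithm to 581472 and 168630:
581472 = 3×168630 + 75582
168630 = 2×75582 + 17466
75582 = 4×17466 + 5718
17466 = 3×5718 + 312
5718 = 18×312 + 102
312 = 3×102 + 6
102 = 17×6 + 0
gcd(581472, 168630) = 6.
Working backward:
6 = 312 − 3·102
6 = −3·5718 + 55·312
6 = 55·17466 − 168·5718
6 = −168·75582 + 727·17466
6 = 727·168630 − 1622·75582
6 = −1622·581472 + 5593·168630
So 6 = (-1622)·581472 + (5593)·168630.

6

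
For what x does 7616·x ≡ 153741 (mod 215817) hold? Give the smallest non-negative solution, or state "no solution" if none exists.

15294

First find gcd(7616, 215817):
215817 = 28·7616 + 2569
7616 = 2·2569 + 2478
2569 = 1·2478 + 91
2478 = 27·91 + 21
91 = 4·21 + 7
21 = 3·7 + 0
gcd = 7 and 7 | 153741, so solutions exist. Divide through by 7: 1088x ≡ 21963 (mod 30831).
Now find 1088⁻¹ mod 30831:
30831 = 28*1088 + 367
1088 = 2*367 + 354
367 = 1*354 + 13
354 = 27*13 + 3
13 = 4*3 + 1
3 = 3*1 + 0
Back-substitute:
1 = 13 − 4·3
1 = −4·354 + 109·13
1 = 109·367 − 113·354
1 = −113·1088 + 335·367
1 = 335·30831 − 9493·1088
So 1088·(-9493) ≡ 1 (mod 30831), i.e. 1088⁻¹ ≡ 21338.
Then x ≡ 21338·21963 ≡ 15294 (mod 30831); the smallest non-negative solution is x = 15294.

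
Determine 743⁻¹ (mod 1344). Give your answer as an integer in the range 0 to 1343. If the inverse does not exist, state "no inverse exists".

407

Apply the Euclidean algorithm to 1344 and 743:
1344 = 1×743 + 601
743 = 1×601 + 142
601 = 4×142 + 33
142 = 4×33 + 10
33 = 3×10 + 3
10 = 3×3 + 1
3 = 3×1 + 0
The gcd is 1. Working backward:
1 = 10 − 3·3
1 = −3·33 + 10·10
1 = 10·142 − 43·33
1 = −43·601 + 182·142
1 = 182·743 − 225·601
1 = −225·1344 + 407·743
So 743·407 ≡ 1 (mod 1344).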